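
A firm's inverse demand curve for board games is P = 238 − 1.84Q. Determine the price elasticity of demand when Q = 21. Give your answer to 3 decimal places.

-5.159

At Q = 21, P = 238 − 1.84(21) = 199.36.
dP/dQ = −1.84, so dQ/dP = 1/(−1.84) = -0.543.
ε = (dQ/dP)(P/Q) = (-0.543)(199.36/21).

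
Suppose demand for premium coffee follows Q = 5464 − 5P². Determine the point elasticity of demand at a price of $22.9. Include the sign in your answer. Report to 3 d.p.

At P = 22.9, Q = 2841.950.
dQ/dP = −10P = -229.
ε = (dQ/dP)(P/Q) = (-229)(22.9/2841.950).

-1.845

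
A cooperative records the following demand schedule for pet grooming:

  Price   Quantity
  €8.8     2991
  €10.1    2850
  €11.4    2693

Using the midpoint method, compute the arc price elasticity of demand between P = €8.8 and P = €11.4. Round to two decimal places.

At P = 8.8, Q = 2991; at P = 11.4, Q = 2693.
ΔQ = -298, ΔP = 2.6. Midpoints: P̄ = 10.10, Q̄ = 2842.0.
ε = (ΔQ/ΔP)(P̄/Q̄) = (-298/2.6)(10.10/2842.0).

-0.41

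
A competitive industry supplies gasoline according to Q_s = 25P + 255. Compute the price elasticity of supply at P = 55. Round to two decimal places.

At P = 55, Q_s = 1630.
dQ_s/dP = 25.
ε_s = (dQ_s/dP)(P/Q_s) = (25)(55/1630).

0.84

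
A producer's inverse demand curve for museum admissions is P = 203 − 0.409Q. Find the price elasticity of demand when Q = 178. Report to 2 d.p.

At Q = 178, P = 203 − 0.409(178) = 130.20.
dP/dQ = −0.409, so dQ/dP = 1/(−0.409) = -2.445.
ε = (dQ/dP)(P/Q) = (-2.445)(130.20/178).

-1.79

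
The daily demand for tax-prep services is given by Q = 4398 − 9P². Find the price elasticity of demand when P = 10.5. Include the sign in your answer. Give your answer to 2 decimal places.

At P = 10.5, Q = 3405.750.
dQ/dP = −18P = -189.
ε = (dQ/dP)(P/Q) = (-189)(10.5/3405.750).
|ε| < 1, so demand is inelastic at this price.

-0.58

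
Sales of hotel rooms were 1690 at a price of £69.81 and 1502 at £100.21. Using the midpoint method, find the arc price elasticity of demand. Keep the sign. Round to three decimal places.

ΔQ = 1502 − 1690 = -188; ΔP = 100.21 − 69.81 = 30.4.
Midpoints: P̄ = 85.01, Q̄ = 1596.0.
ε = (ΔQ/ΔP)(P̄/Q̄) = (-188/30.4)(85.01/1596.0).

-0.329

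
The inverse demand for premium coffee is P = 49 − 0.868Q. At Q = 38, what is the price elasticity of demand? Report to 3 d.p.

At Q = 38, P = 49 − 0.868(38) = 16.02.
dP/dQ = −0.868, so dQ/dP = 1/(−0.868) = -1.152.
ε = (dQ/dP)(P/Q) = (-1.152)(16.02/38).

-0.486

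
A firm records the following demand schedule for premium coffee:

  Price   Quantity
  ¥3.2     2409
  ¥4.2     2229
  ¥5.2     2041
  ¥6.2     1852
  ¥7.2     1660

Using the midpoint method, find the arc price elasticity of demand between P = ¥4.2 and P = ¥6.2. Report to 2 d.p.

-0.48

At P = 4.2, Q = 2229; at P = 6.2, Q = 1852.
ΔQ = -377, ΔP = 2.0. Midpoints: P̄ = 5.20, Q̄ = 2040.5.
ε = (ΔQ/ΔP)(P̄/Q̄) = (-377/2.0)(5.20/2040.5).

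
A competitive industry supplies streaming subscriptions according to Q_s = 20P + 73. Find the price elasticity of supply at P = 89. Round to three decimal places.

At P = 89, Q_s = 1853.
dQ_s/dP = 20.
ε_s = (dQ_s/dP)(P/Q_s) = (20)(89/1853).

0.961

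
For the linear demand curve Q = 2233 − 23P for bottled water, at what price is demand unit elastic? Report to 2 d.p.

48.54

For linear demand Q = a − bP, ε = −bP/(a − bP). |ε| = 1 when bP = a − bP, i.e. P = a/(2b).
P = 2233/(2·23) = 2233/46 = 48.5435.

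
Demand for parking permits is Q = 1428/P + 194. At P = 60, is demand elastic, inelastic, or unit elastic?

inelastic

Q = 217.800, dQ/dP = -0.397.
ε = (dQ/dP)(P/Q) ≈ -0.109.
|ε| = 0.11 < 1.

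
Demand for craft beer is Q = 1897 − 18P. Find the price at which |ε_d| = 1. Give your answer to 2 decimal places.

52.69

For linear demand Q = a − bP, ε = −bP/(a − bP). |ε| = 1 when bP = a − bP, i.e. P = a/(2b).
P = 1897/(2·18) = 1897/36 = 52.6944.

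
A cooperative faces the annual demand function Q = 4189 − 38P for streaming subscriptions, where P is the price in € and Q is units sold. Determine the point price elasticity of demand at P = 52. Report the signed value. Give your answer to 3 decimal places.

-0.893

At P = 52, Q = 2213.
dQ/dP = −38.
ε = (dQ/dP)(P/Q) = (-38)(52/2213).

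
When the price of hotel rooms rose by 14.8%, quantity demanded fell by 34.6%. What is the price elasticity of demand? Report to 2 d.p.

ε = %ΔQ / %ΔP = (-34.6)/(14.8) = -2.338.

-2.34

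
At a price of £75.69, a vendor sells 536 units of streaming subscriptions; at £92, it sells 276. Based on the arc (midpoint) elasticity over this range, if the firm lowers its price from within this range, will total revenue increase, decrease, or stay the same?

Arc ε = (-260/16.31)(83.84/406.0) ≈ -3.292.
|ε| = 3.29 > 1, so demand is elastic. A price cut therefore raises total revenue.

increase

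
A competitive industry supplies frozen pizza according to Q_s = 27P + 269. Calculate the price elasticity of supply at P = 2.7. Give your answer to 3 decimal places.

0.213

At P = 2.7, Q_s = 341.90.
dQ_s/dP = 27.
ε_s = (dQ_s/dP)(P/Q_s) = (27)(2.7/341.90).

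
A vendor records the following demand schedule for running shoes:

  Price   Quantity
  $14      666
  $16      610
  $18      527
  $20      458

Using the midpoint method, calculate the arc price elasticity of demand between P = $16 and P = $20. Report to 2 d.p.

At P = 16, Q = 610; at P = 20, Q = 458.
ΔQ = -152, ΔP = 4. Midpoints: P̄ = 18.00, Q̄ = 534.0.
ε = (ΔQ/ΔP)(P̄/Q̄) = (-152/4)(18.00/534.0).

-1.28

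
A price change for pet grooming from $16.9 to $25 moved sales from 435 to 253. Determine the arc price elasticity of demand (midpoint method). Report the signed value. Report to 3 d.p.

ΔQ = 253 − 435 = -182; ΔP = 25 − 16.9 = 8.1.
Midpoints: P̄ = 20.95, Q̄ = 344.0.
ε = (ΔQ/ΔP)(P̄/Q̄) = (-182/8.1)(20.95/344.0).

-1.368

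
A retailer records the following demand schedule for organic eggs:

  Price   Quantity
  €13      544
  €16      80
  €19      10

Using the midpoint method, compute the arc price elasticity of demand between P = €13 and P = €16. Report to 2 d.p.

At P = 13, Q = 544; at P = 16, Q = 80.
ΔQ = -464, ΔP = 3. Midpoints: P̄ = 14.50, Q̄ = 312.0.
ε = (ΔQ/ΔP)(P̄/Q̄) = (-464/3)(14.50/312.0).

-7.19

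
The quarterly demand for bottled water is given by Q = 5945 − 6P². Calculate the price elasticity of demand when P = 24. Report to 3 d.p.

-2.777

At P = 24, Q = 2489.
dQ/dP = −12P = -288.
ε = (dQ/dP)(P/Q) = (-288)(24/2489).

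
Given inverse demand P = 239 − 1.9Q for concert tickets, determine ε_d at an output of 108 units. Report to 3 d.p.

At Q = 108, P = 239 − 1.9(108) = 33.80.
dP/dQ = −1.9, so dQ/dP = 1/(−1.9) = -0.526.
ε = (dQ/dP)(P/Q) = (-0.526)(33.80/108).

-0.165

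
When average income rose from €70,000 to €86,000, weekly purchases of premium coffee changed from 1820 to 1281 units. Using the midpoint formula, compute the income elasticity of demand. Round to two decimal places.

-1.69

ΔQ = -539, ΔI = 16000. Midpoints: Ī = 78,000, Q̄ = 1550.5.
ε_I = (ΔQ/ΔI)(Ī/Q̄) = (-539/16000)(78000/1550.5).
ε_I < 0, so the good is inferior.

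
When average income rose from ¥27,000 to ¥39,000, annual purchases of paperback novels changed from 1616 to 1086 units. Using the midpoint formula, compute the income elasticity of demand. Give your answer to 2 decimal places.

ΔQ = -530, ΔI = 12000. Midpoints: Ī = 33,000, Q̄ = 1351.0.
ε_I = (ΔQ/ΔI)(Ī/Q̄) = (-530/12000)(33000/1351.0).

-1.08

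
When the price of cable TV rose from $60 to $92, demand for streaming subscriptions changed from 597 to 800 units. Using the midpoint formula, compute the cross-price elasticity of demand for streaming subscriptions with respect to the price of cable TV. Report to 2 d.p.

0.69

ΔQ_x = 800 − 597 = 203; ΔP_y = 92 − 60 = 32.
Midpoints: P̄_y = 76.00, Q̄_x = 698.5.
ε_xy = (ΔQ_x/ΔP_y)(P̄_y/Q̄_x) = (203/32)(76.00/698.5).
ε_xy > 0, so the goods are substitutes.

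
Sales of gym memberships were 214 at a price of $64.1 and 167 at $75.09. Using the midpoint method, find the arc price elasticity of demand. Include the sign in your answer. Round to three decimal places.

-1.562

ΔQ = 167 − 214 = -47; ΔP = 75.09 − 64.1 = 10.99.
Midpoints: P̄ = 69.59, Q̄ = 190.5.
ε = (ΔQ/ΔP)(P̄/Q̄) = (-47/10.99)(69.59/190.5).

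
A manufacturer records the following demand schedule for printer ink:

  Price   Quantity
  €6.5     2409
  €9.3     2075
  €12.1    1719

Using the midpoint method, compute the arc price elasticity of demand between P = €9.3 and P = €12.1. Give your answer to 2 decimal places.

At P = 9.3, Q = 2075; at P = 12.1, Q = 1719.
ΔQ = -356, ΔP = 2.8. Midpoints: P̄ = 10.70, Q̄ = 1897.0.
ε = (ΔQ/ΔP)(P̄/Q̄) = (-356/2.8)(10.70/1897.0).

-0.72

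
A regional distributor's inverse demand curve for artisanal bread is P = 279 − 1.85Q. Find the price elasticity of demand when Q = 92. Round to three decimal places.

-0.639

At Q = 92, P = 279 − 1.85(92) = 108.80.
dP/dQ = −1.85, so dQ/dP = 1/(−1.85) = -0.541.
ε = (dQ/dP)(P/Q) = (-0.541)(108.80/92).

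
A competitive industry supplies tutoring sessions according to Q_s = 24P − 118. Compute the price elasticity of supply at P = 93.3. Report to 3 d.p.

1.056

At P = 93.3, Q_s = 2121.20.
dQ_s/dP = 24.
ε_s = (dQ_s/dP)(P/Q_s) = (24)(93.3/2121.20).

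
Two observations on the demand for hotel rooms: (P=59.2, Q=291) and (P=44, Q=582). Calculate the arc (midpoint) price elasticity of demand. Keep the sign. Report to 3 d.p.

ΔQ = 582 − 291 = 291; ΔP = 44 − 59.2 = -15.2.
Midpoints: P̄ = 51.60, Q̄ = 436.5.
ε = (ΔQ/ΔP)(P̄/Q̄) = (291/-15.2)(51.60/436.5).

-2.263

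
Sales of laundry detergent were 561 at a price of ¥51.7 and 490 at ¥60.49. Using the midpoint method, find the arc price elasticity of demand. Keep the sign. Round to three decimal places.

-0.862

ΔQ = 490 − 561 = -71; ΔP = 60.49 − 51.7 = 8.79.
Midpoints: P̄ = 56.09, Q̄ = 525.5.
ε = (ΔQ/ΔP)(P̄/Q̄) = (-71/8.79)(56.09/525.5).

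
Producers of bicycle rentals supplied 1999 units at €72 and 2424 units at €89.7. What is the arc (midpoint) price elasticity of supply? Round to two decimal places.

0.88

ΔQ = 2424 − 1999 = 425; ΔP = 89.7 − 72 = 17.7.
Midpoints: P̄ = 80.85, Q̄ = 2211.5.
ε_s = (ΔQ/ΔP)(P̄/Q̄) = (425/17.7)(80.85/2211.5).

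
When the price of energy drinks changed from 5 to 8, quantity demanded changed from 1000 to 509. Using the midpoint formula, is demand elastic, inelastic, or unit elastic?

elastic

Arc ε ≈ -1.410.
|ε| = 1.41 > 1.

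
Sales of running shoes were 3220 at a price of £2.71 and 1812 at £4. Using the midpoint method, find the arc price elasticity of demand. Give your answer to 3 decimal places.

ΔQ = 1812 − 3220 = -1408; ΔP = 4 − 2.71 = 1.29.
Midpoints: P̄ = 3.35, Q̄ = 2516.0.
ε = (ΔQ/ΔP)(P̄/Q̄) = (-1408/1.29)(3.35/2516.0).

-1.455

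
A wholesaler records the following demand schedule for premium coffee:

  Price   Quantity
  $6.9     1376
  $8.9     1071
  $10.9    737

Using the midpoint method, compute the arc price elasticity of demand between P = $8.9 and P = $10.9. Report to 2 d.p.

-1.83

At P = 8.9, Q = 1071; at P = 10.9, Q = 737.
ΔQ = -334, ΔP = 2.0. Midpoints: P̄ = 9.90, Q̄ = 904.0.
ε = (ΔQ/ΔP)(P̄/Q̄) = (-334/2.0)(9.90/904.0).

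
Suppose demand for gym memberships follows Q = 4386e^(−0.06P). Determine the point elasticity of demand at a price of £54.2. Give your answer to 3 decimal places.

-3.252

At P = 54.2, Q = 169.724.
dQ/dP = −0.06·4386e^(−0.06P) = −0.06Q = -10.183.
ε = (dQ/dP)(P/Q) = (-10.183)(54.2/169.724).
|ε| > 1, so demand is elastic at this price.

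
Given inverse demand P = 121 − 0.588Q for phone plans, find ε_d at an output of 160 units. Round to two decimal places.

At Q = 160, P = 121 − 0.588(160) = 26.92.
dP/dQ = −0.588, so dQ/dP = 1/(−0.588) = -1.701.
ε = (dQ/dP)(P/Q) = (-1.701)(26.92/160).

-0.29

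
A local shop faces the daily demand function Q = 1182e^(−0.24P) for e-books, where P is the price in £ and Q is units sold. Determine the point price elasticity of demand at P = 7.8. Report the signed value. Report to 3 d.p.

At P = 7.8, Q = 181.810.
dQ/dP = −0.24·1182e^(−0.24P) = −0.24Q = -43.634.
ε = (dQ/dP)(P/Q) = (-43.634)(7.8/181.810).

-1.872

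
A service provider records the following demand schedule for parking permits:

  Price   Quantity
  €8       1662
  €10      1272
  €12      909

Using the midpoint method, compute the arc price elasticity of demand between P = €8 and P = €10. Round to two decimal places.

-1.20

At P = 8, Q = 1662; at P = 10, Q = 1272.
ΔQ = -390, ΔP = 2. Midpoints: P̄ = 9.00, Q̄ = 1467.0.
ε = (ΔQ/ΔP)(P̄/Q̄) = (-390/2)(9.00/1467.0).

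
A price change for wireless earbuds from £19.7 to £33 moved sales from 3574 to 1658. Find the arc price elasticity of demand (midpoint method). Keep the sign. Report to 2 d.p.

ΔQ = 1658 − 3574 = -1916; ΔP = 33 − 19.7 = 13.3.
Midpoints: P̄ = 26.35, Q̄ = 2616.0.
ε = (ΔQ/ΔP)(P̄/Q̄) = (-1916/13.3)(26.35/2616.0).

-1.45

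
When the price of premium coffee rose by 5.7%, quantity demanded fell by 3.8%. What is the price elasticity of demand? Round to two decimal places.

ε = %ΔQ / %ΔP = (-3.8)/(5.7) = -0.667.

-0.67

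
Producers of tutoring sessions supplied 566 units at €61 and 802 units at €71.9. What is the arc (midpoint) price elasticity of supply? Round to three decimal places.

2.103

ΔQ = 802 − 566 = 236; ΔP = 71.9 − 61 = 10.9.
Midpoints: P̄ = 66.45, Q̄ = 684.0.
ε_s = (ΔQ/ΔP)(P̄/Q̄) = (236/10.9)(66.45/684.0).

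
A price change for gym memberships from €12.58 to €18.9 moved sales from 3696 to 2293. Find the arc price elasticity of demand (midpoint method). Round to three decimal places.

-1.167

ΔQ = 2293 − 3696 = -1403; ΔP = 18.9 − 12.58 = 6.32.
Midpoints: P̄ = 15.74, Q̄ = 2994.5.
ε = (ΔQ/ΔP)(P̄/Q̄) = (-1403/6.32)(15.74/2994.5).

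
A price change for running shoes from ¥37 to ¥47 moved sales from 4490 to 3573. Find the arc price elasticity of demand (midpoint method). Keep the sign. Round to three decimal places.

ΔQ = 3573 − 4490 = -917; ΔP = 47 − 37 = 10.
Midpoints: P̄ = 42.00, Q̄ = 4031.5.
ε = (ΔQ/ΔP)(P̄/Q̄) = (-917/10)(42.00/4031.5).

-0.955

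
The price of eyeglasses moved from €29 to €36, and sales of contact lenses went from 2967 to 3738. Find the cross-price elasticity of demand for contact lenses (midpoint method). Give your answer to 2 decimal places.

ΔQ_x = 3738 − 2967 = 771; ΔP_y = 36 − 29 = 7.
Midpoints: P̄_y = 32.50, Q̄_x = 3352.5.
ε_xy = (ΔQ_x/ΔP_y)(P̄_y/Q̄_x) = (771/7)(32.50/3352.5).

1.07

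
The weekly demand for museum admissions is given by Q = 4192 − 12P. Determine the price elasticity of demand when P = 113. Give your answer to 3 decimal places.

At P = 113, Q = 2836.
dQ/dP = −12.
ε = (dQ/dP)(P/Q) = (-12)(113/2836).
|ε| < 1, so demand is inelastic at this price.

-0.478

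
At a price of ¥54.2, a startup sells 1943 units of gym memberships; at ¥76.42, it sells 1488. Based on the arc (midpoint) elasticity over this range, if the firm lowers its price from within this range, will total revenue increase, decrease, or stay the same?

decrease

Arc ε = (-455/22.22)(65.31/1715.5) ≈ -0.780.
|ε| = 0.78 < 1, so demand is inelastic. A price cut therefore reduces total revenue.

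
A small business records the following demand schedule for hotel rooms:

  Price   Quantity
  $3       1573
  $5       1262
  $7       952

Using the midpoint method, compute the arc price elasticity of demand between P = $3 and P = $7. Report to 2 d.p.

-0.61

At P = 3, Q = 1573; at P = 7, Q = 952.
ΔQ = -621, ΔP = 4. Midpoints: P̄ = 5.00, Q̄ = 1262.5.
ε = (ΔQ/ΔP)(P̄/Q̄) = (-621/4)(5.00/1262.5).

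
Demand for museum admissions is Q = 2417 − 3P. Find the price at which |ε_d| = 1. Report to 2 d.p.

402.83

For linear demand Q = a − bP, ε = −bP/(a − bP). |ε| = 1 when bP = a − bP, i.e. P = a/(2b).
P = 2417/(2·3) = 2417/6 = 402.8333.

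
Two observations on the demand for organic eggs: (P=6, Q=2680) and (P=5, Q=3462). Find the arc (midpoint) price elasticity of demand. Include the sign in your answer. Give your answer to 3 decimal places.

ΔQ = 3462 − 2680 = 782; ΔP = 5 − 6 = -1.
Midpoints: P̄ = 5.50, Q̄ = 3071.0.
ε = (ΔQ/ΔP)(P̄/Q̄) = (782/-1)(5.50/3071.0).

-1.401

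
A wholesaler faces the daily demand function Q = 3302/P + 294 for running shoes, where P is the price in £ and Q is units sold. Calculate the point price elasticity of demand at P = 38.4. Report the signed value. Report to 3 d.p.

At P = 38.4, Q = 379.990.
dQ/dP = −3302/P² = -2.239.
ε = (dQ/dP)(P/Q) = (-2.239)(38.4/379.990).

-0.226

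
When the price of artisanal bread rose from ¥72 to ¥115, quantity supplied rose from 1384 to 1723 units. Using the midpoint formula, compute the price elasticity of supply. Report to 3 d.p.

ΔQ = 1723 − 1384 = 339; ΔP = 115 − 72 = 43.
Midpoints: P̄ = 93.50, Q̄ = 1553.5.
ε_s = (ΔQ/ΔP)(P̄/Q̄) = (339/43)(93.50/1553.5).

0.474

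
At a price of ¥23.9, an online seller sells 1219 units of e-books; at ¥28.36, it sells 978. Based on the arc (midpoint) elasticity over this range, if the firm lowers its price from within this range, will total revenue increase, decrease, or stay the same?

increase

Arc ε = (-241/4.46)(26.13/1098.5) ≈ -1.285.
|ε| = 1.29 > 1, so demand is elastic. A price cut therefore raises total revenue.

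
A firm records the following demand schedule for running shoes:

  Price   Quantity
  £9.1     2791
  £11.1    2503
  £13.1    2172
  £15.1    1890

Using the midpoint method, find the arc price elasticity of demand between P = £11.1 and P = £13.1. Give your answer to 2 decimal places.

-0.86

At P = 11.1, Q = 2503; at P = 13.1, Q = 2172.
ΔQ = -331, ΔP = 2.0. Midpoints: P̄ = 12.10, Q̄ = 2337.5.
ε = (ΔQ/ΔP)(P̄/Q̄) = (-331/2.0)(12.10/2337.5).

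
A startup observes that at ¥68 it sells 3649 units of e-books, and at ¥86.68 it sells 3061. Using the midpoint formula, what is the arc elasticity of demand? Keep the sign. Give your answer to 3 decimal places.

ΔQ = 3061 − 3649 = -588; ΔP = 86.68 − 68 = 18.68.
Midpoints: P̄ = 77.34, Q̄ = 3355.0.
ε = (ΔQ/ΔP)(P̄/Q̄) = (-588/18.68)(77.34/3355.0).

-0.726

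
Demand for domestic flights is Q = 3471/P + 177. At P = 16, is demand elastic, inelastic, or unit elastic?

Q = 393.938, dQ/dP = -13.559.
ε = (dQ/dP)(P/Q) ≈ -0.551.
|ε| = 0.55 < 1.

inelastic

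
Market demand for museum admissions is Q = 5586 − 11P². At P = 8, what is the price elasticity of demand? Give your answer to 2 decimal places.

At P = 8, Q = 4882.
dQ/dP = −22P = -176.
ε = (dQ/dP)(P/Q) = (-176)(8/4882).
|ε| < 1, so demand is inelastic at this price.

-0.29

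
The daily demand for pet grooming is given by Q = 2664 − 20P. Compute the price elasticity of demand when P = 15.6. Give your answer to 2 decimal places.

-0.13

At P = 15.6, Q = 2352.
dQ/dP = −20.
ε = (dQ/dP)(P/Q) = (-20)(15.6/2352).
|ε| < 1, so demand is inelastic at this price.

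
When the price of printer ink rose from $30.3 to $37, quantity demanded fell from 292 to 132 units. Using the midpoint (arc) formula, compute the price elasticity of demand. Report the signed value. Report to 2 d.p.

ΔQ = 132 − 292 = -160; ΔP = 37 − 30.3 = 6.7.
Midpoints: P̄ = 33.65, Q̄ = 212.0.
ε = (ΔQ/ΔP)(P̄/Q̄) = (-160/6.7)(33.65/212.0).

-3.79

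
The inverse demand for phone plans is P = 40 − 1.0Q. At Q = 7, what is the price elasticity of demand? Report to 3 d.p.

At Q = 7, P = 40 − 1.0(7) = 33.00.
dP/dQ = −1.0, so dQ/dP = 1/(−1.0) = -1.000.
ε = (dQ/dP)(P/Q) = (-1.000)(33.00/7).

-4.714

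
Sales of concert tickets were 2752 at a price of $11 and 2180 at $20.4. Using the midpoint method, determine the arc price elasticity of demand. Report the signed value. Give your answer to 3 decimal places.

-0.387

ΔQ = 2180 − 2752 = -572; ΔP = 20.4 − 11 = 9.4.
Midpoints: P̄ = 15.70, Q̄ = 2466.0.
ε = (ΔQ/ΔP)(P̄/Q̄) = (-572/9.4)(15.70/2466.0).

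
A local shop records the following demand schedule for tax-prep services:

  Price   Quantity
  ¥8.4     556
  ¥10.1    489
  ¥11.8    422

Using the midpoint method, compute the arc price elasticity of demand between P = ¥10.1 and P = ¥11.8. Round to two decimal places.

At P = 10.1, Q = 489; at P = 11.8, Q = 422.
ΔQ = -67, ΔP = 1.7. Midpoints: P̄ = 10.95, Q̄ = 455.5.
ε = (ΔQ/ΔP)(P̄/Q̄) = (-67/1.7)(10.95/455.5).

-0.95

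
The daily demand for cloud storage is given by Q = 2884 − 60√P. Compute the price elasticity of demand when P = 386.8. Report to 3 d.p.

At P = 386.8, Q = 1703.966.
dQ/dP = −60/(2√P) = -1.525.
ε = (dQ/dP)(P/Q) = (-1.525)(386.8/1703.966).

-0.346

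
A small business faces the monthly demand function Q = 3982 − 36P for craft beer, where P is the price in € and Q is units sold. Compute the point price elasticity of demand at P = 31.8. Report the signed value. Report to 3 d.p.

At P = 31.8, Q = 2837.200.
dQ/dP = −36.
ε = (dQ/dP)(P/Q) = (-36)(31.8/2837.200).
|ε| < 1, so demand is inelastic at this price.

-0.403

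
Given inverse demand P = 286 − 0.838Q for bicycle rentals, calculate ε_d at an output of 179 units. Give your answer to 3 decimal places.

At Q = 179, P = 286 − 0.838(179) = 136.00.
dP/dQ = −0.838, so dQ/dP = 1/(−0.838) = -1.193.
ε = (dQ/dP)(P/Q) = (-1.193)(136.00/179).

-0.907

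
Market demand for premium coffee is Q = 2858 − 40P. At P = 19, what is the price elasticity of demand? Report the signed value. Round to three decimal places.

-0.362

At P = 19, Q = 2098.
dQ/dP = −40.
ε = (dQ/dP)(P/Q) = (-40)(19/2098).
|ε| < 1, so demand is inelastic at this price.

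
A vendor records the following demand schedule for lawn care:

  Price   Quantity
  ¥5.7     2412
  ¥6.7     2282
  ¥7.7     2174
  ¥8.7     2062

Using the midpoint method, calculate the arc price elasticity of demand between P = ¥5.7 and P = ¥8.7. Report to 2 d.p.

At P = 5.7, Q = 2412; at P = 8.7, Q = 2062.
ΔQ = -350, ΔP = 3.0. Midpoints: P̄ = 7.20, Q̄ = 2237.0.
ε = (ΔQ/ΔP)(P̄/Q̄) = (-350/3.0)(7.20/2237.0).

-0.38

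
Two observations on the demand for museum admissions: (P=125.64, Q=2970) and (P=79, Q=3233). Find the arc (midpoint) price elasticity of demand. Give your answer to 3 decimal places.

ΔQ = 3233 − 2970 = 263; ΔP = 79 − 125.64 = -46.64.
Midpoints: P̄ = 102.32, Q̄ = 3101.5.
ε = (ΔQ/ΔP)(P̄/Q̄) = (263/-46.64)(102.32/3101.5).

-0.186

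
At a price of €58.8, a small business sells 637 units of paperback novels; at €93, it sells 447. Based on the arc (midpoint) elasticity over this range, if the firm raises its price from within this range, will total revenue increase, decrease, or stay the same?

increase

Arc ε = (-190/34.2)(75.90/542.0) ≈ -0.778.
|ε| = 0.78 < 1, so demand is inelastic. A price rise therefore raises total revenue.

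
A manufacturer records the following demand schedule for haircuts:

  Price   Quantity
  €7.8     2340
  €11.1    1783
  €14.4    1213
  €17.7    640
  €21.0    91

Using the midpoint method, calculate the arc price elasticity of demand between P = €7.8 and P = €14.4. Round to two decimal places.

-1.07

At P = 7.8, Q = 2340; at P = 14.4, Q = 1213.
ΔQ = -1127, ΔP = 6.6. Midpoints: P̄ = 11.10, Q̄ = 1776.5.
ε = (ΔQ/ΔP)(P̄/Q̄) = (-1127/6.6)(11.10/1776.5).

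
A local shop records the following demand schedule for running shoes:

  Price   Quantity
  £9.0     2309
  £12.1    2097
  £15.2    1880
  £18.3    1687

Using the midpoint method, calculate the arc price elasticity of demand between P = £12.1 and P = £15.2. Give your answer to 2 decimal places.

At P = 12.1, Q = 2097; at P = 15.2, Q = 1880.
ΔQ = -217, ΔP = 3.1. Midpoints: P̄ = 13.65, Q̄ = 1988.5.
ε = (ΔQ/ΔP)(P̄/Q̄) = (-217/3.1)(13.65/1988.5).

-0.48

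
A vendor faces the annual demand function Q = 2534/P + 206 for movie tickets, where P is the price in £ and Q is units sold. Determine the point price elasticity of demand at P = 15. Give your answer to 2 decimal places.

At P = 15, Q = 374.933.
dQ/dP = −2534/P² = -11.262.
ε = (dQ/dP)(P/Q) = (-11.262)(15/374.933).

-0.45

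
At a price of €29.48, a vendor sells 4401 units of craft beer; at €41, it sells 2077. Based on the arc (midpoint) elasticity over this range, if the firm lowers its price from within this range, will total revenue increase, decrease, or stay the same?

Arc ε = (-2324/11.52)(35.24/3239.0) ≈ -2.195.
|ε| = 2.19 > 1, so demand is elastic. A price cut therefore raises total revenue.

increase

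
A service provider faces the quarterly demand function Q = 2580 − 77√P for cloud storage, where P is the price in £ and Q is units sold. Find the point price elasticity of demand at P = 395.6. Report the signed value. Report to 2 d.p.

-0.73

At P = 395.6, Q = 1048.493.
dQ/dP = −77/(2√P) = -1.936.
ε = (dQ/dP)(P/Q) = (-1.936)(395.6/1048.493).
|ε| < 1, so demand is inelastic at this price.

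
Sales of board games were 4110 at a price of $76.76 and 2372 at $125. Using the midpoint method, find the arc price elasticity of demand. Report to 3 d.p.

ΔQ = 2372 − 4110 = -1738; ΔP = 125 − 76.76 = 48.24.
Midpoints: P̄ = 100.88, Q̄ = 3241.0.
ε = (ΔQ/ΔP)(P̄/Q̄) = (-1738/48.24)(100.88/3241.0).

-1.121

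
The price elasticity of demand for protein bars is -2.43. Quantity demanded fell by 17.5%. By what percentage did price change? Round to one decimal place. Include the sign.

%ΔP ≈ %ΔQ / ε = (-17.5%)/(-2.43) = 7.20%.

7.2%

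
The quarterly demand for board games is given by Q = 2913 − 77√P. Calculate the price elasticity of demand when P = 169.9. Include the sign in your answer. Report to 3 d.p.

-0.263

At P = 169.9, Q = 1909.338.
dQ/dP = −77/(2√P) = -2.954.
ε = (dQ/dP)(P/Q) = (-2.954)(169.9/1909.338).
|ε| < 1, so demand is inelastic at this price.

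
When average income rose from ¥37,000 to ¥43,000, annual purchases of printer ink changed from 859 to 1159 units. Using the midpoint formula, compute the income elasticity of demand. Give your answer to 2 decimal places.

ΔQ = 300, ΔI = 6000. Midpoints: Ī = 40,000, Q̄ = 1009.0.
ε_I = (ΔQ/ΔI)(Ī/Q̄) = (300/6000)(40000/1009.0).
ε_I > 0, so the good is normal.

1.98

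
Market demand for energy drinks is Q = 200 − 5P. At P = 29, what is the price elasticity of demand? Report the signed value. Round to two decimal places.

At P = 29, Q = 55.
dQ/dP = −5.
ε = (dQ/dP)(P/Q) = (-5)(29/55).
|ε| > 1, so demand is elastic at this price.

-2.64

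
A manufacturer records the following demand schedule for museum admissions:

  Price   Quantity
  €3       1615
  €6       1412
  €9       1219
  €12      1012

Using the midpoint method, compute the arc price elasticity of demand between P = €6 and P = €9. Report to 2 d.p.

At P = 6, Q = 1412; at P = 9, Q = 1219.
ΔQ = -193, ΔP = 3. Midpoints: P̄ = 7.50, Q̄ = 1315.5.
ε = (ΔQ/ΔP)(P̄/Q̄) = (-193/3)(7.50/1315.5).

-0.37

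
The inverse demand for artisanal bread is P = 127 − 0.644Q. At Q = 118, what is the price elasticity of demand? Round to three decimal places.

At Q = 118, P = 127 − 0.644(118) = 51.01.
dP/dQ = −0.644, so dQ/dP = 1/(−0.644) = -1.553.
ε = (dQ/dP)(P/Q) = (-1.553)(51.01/118).

-0.671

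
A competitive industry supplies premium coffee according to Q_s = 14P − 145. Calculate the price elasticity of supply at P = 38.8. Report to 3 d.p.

1.364

At P = 38.8, Q_s = 398.20.
dQ_s/dP = 14.
ε_s = (dQ_s/dP)(P/Q_s) = (14)(38.8/398.20).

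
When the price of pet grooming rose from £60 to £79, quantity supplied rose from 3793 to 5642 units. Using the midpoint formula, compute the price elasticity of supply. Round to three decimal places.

1.434

ΔQ = 5642 − 3793 = 1849; ΔP = 79 − 60 = 19.
Midpoints: P̄ = 69.50, Q̄ = 4717.5.
ε_s = (ΔQ/ΔP)(P̄/Q̄) = (1849/19)(69.50/4717.5).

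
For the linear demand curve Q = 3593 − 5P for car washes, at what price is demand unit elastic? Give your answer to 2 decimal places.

359.30

For linear demand Q = a − bP, ε = −bP/(a − bP). |ε| = 1 when bP = a − bP, i.e. P = a/(2b).
P = 3593/(2·5) = 3593/10 = 359.3000.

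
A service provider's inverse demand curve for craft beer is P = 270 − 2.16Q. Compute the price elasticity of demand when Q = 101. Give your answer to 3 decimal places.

-0.238

At Q = 101, P = 270 − 2.16(101) = 51.84.
dP/dQ = −2.16, so dQ/dP = 1/(−2.16) = -0.463.
ε = (dQ/dP)(P/Q) = (-0.463)(51.84/101).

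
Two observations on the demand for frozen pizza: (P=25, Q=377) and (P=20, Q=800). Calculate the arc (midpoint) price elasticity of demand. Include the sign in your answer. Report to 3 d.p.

ΔQ = 800 − 377 = 423; ΔP = 20 − 25 = -5.
Midpoints: P̄ = 22.50, Q̄ = 588.5.
ε = (ΔQ/ΔP)(P̄/Q̄) = (423/-5)(22.50/588.5).

-3.234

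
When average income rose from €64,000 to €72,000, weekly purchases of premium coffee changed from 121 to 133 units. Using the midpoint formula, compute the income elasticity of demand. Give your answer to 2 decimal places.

ΔQ = 12, ΔI = 8000. Midpoints: Ī = 68,000, Q̄ = 127.0.
ε_I = (ΔQ/ΔI)(Ī/Q̄) = (12/8000)(68000/127.0).

0.80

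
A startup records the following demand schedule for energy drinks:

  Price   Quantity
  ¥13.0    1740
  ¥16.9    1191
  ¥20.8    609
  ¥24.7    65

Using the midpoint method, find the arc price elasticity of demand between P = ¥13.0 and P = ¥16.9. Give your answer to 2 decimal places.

At P = 13.0, Q = 1740; at P = 16.9, Q = 1191.
ΔQ = -549, ΔP = 3.9. Midpoints: P̄ = 14.95, Q̄ = 1465.5.
ε = (ΔQ/ΔP)(P̄/Q̄) = (-549/3.9)(14.95/1465.5).

-1.44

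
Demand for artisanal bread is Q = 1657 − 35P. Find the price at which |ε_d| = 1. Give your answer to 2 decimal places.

23.67

For linear demand Q = a − bP, ε = −bP/(a − bP). |ε| = 1 when bP = a − bP, i.e. P = a/(2b).
P = 1657/(2·35) = 1657/70 = 23.6714.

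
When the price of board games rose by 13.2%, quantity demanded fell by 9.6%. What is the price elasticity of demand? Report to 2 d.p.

ε = %ΔQ / %ΔP = (-9.6)/(13.2) = -0.727.

-0.73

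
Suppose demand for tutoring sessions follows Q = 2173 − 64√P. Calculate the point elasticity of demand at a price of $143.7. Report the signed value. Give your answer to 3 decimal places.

At P = 143.7, Q = 1405.800.
dQ/dP = −64/(2√P) = -2.669.
ε = (dQ/dP)(P/Q) = (-2.669)(143.7/1405.800).

-0.273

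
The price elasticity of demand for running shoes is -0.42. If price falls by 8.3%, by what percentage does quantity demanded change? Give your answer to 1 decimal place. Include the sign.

3.5%

%ΔQ ≈ ε × %ΔP = (-0.42)(-8.3%) = 3.49%.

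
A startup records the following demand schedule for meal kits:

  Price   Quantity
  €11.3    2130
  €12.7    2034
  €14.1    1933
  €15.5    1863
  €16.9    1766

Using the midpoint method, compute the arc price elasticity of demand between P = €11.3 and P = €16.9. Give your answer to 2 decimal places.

-0.47

At P = 11.3, Q = 2130; at P = 16.9, Q = 1766.
ΔQ = -364, ΔP = 5.6. Midpoints: P̄ = 14.10, Q̄ = 1948.0.
ε = (ΔQ/ΔP)(P̄/Q̄) = (-364/5.6)(14.10/1948.0).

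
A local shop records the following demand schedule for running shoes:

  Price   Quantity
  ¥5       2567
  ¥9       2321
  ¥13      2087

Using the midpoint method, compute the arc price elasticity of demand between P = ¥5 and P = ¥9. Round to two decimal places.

At P = 5, Q = 2567; at P = 9, Q = 2321.
ΔQ = -246, ΔP = 4. Midpoints: P̄ = 7.00, Q̄ = 2444.0.
ε = (ΔQ/ΔP)(P̄/Q̄) = (-246/4)(7.00/2444.0).

-0.18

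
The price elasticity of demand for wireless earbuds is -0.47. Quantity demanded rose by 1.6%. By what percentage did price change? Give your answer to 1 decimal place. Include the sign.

%ΔP ≈ %ΔQ / ε = (1.6%)/(-0.47) = -3.40%.

-3.4%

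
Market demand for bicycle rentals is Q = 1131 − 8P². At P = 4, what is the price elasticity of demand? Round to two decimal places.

-0.26

At P = 4, Q = 1003.
dQ/dP = −16P = -64.
ε = (dQ/dP)(P/Q) = (-64)(4/1003).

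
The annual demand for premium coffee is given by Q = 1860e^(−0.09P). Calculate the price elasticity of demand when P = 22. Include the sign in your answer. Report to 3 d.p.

At P = 22, Q = 256.809.
dQ/dP = −0.09·1860e^(−0.09P) = −0.09Q = -23.113.
ε = (dQ/dP)(P/Q) = (-23.113)(22/256.809).

-1.980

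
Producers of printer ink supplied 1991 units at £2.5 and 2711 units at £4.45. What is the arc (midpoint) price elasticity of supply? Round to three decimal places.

ΔQ = 2711 − 1991 = 720; ΔP = 4.45 − 2.5 = 1.95.
Midpoints: P̄ = 3.48, Q̄ = 2351.0.
ε_s = (ΔQ/ΔP)(P̄/Q̄) = (720/1.95)(3.48/2351.0).

0.546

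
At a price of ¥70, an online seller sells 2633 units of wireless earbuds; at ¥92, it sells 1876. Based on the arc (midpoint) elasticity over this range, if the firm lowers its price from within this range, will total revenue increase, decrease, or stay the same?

increase

Arc ε = (-757/22)(81.00/2254.5) ≈ -1.236.
|ε| = 1.24 > 1, so demand is elastic. A price cut therefore raises total revenue.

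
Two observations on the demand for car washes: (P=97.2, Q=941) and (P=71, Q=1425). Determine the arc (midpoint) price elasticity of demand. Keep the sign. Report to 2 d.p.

-1.31

ΔQ = 1425 − 941 = 484; ΔP = 71 − 97.2 = -26.2.
Midpoints: P̄ = 84.10, Q̄ = 1183.0.
ε = (ΔQ/ΔP)(P̄/Q̄) = (484/-26.2)(84.10/1183.0).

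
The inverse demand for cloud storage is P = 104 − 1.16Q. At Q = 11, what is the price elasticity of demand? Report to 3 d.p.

-7.150

At Q = 11, P = 104 − 1.16(11) = 91.24.
dP/dQ = −1.16, so dQ/dP = 1/(−1.16) = -0.862.
ε = (dQ/dP)(P/Q) = (-0.862)(91.24/11).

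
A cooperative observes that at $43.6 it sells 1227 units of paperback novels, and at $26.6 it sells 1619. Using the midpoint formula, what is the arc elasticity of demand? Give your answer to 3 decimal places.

-0.569

ΔQ = 1619 − 1227 = 392; ΔP = 26.6 − 43.6 = -17.
Midpoints: P̄ = 35.10, Q̄ = 1423.0.
ε = (ΔQ/ΔP)(P̄/Q̄) = (392/-17)(35.10/1423.0).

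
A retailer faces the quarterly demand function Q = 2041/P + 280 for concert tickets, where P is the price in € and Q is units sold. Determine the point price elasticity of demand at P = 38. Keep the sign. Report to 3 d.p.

At P = 38, Q = 333.711.
dQ/dP = −2041/P² = -1.413.
ε = (dQ/dP)(P/Q) = (-1.413)(38/333.711).
|ε| < 1, so demand is inelastic at this price.

-0.161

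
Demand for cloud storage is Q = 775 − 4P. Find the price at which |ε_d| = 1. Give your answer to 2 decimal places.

For linear demand Q = a − bP, ε = −bP/(a − bP). |ε| = 1 when bP = a − bP, i.e. P = a/(2b).
P = 775/(2·4) = 775/8 = 96.8750.

96.88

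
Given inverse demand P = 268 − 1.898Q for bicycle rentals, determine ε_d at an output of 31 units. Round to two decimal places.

-3.55

At Q = 31, P = 268 − 1.898(31) = 209.16.
dP/dQ = −1.898, so dQ/dP = 1/(−1.898) = -0.527.
ε = (dQ/dP)(P/Q) = (-0.527)(209.16/31).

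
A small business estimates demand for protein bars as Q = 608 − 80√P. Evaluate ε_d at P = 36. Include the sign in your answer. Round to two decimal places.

At P = 36, Q = 128.
dQ/dP = −80/(2√P) = -6.667.
ε = (dQ/dP)(P/Q) = (-6.667)(36/128).
|ε| > 1, so demand is elastic at this price.

-1.88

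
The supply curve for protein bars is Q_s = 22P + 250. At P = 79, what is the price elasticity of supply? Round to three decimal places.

0.874

At P = 79, Q_s = 1988.
dQ_s/dP = 22.
ε_s = (dQ_s/dP)(P/Q_s) = (22)(79/1988).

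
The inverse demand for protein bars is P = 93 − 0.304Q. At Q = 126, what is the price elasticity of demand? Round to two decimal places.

At Q = 126, P = 93 − 0.304(126) = 54.70.
dP/dQ = −0.304, so dQ/dP = 1/(−0.304) = -3.289.
ε = (dQ/dP)(P/Q) = (-3.289)(54.70/126).

-1.43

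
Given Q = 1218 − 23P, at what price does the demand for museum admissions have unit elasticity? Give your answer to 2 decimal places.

26.48

For linear demand Q = a − bP, ε = −bP/(a − bP). |ε| = 1 when bP = a − bP, i.e. P = a/(2b).
P = 1218/(2·23) = 1218/46 = 26.4783.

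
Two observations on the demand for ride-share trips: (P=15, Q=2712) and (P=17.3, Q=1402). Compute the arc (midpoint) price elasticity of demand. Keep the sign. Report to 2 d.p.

ΔQ = 1402 − 2712 = -1310; ΔP = 17.3 − 15 = 2.3.
Midpoints: P̄ = 16.15, Q̄ = 2057.0.
ε = (ΔQ/ΔP)(P̄/Q̄) = (-1310/2.3)(16.15/2057.0).

-4.47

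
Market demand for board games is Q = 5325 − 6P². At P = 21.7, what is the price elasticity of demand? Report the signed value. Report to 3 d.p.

At P = 21.7, Q = 2499.660.
dQ/dP = −12P = -260.400.
ε = (dQ/dP)(P/Q) = (-260.400)(21.7/2499.660).

-2.261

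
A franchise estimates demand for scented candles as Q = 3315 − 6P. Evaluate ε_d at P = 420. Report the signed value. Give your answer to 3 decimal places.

-3.170

At P = 420, Q = 795.
dQ/dP = −6.
ε = (dQ/dP)(P/Q) = (-6)(420/795).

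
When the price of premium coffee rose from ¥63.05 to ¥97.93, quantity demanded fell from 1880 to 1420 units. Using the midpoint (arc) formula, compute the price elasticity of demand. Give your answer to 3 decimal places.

-0.643

ΔQ = 1420 − 1880 = -460; ΔP = 97.93 − 63.05 = 34.88.
Midpoints: P̄ = 80.49, Q̄ = 1650.0.
ε = (ΔQ/ΔP)(P̄/Q̄) = (-460/34.88)(80.49/1650.0).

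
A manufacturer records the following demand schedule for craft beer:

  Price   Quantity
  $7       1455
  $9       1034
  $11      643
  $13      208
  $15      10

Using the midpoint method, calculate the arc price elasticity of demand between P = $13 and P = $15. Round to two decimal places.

At P = 13, Q = 208; at P = 15, Q = 10.
ΔQ = -198, ΔP = 2. Midpoints: P̄ = 14.00, Q̄ = 109.0.
ε = (ΔQ/ΔP)(P̄/Q̄) = (-198/2)(14.00/109.0).

-12.72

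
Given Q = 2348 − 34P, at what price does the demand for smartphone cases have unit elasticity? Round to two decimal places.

For linear demand Q = a − bP, ε = −bP/(a − bP). |ε| = 1 when bP = a − bP, i.e. P = a/(2b).
P = 2348/(2·34) = 2348/68 = 34.5294.

34.53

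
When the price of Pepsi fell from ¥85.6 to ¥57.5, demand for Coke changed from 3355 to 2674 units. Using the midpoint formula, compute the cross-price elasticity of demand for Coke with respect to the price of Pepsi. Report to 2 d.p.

ΔQ_x = 2674 − 3355 = -681; ΔP_y = 57.5 − 85.6 = -28.1.
Midpoints: P̄_y = 71.55, Q̄_x = 3014.5.
ε_xy = (ΔQ_x/ΔP_y)(P̄_y/Q̄_x) = (-681/-28.1)(71.55/3014.5).
ε_xy > 0, so the goods are substitutes.

0.58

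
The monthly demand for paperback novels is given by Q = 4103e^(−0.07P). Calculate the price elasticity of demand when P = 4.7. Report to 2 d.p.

At P = 4.7, Q = 2952.695.
dQ/dP = −0.07·4103e^(−0.07P) = −0.07Q = -206.689.
ε = (dQ/dP)(P/Q) = (-206.689)(4.7/2952.695).

-0.33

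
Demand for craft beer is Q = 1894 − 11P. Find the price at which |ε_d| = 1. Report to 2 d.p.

For linear demand Q = a − bP, ε = −bP/(a − bP). |ε| = 1 when bP = a − bP, i.e. P = a/(2b).
P = 1894/(2·11) = 1894/22 = 86.0909.

86.09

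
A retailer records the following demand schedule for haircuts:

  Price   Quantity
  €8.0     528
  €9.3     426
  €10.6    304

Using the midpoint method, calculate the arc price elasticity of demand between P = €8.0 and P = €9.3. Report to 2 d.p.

At P = 8.0, Q = 528; at P = 9.3, Q = 426.
ΔQ = -102, ΔP = 1.3. Midpoints: P̄ = 8.65, Q̄ = 477.0.
ε = (ΔQ/ΔP)(P̄/Q̄) = (-102/1.3)(8.65/477.0).

-1.42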